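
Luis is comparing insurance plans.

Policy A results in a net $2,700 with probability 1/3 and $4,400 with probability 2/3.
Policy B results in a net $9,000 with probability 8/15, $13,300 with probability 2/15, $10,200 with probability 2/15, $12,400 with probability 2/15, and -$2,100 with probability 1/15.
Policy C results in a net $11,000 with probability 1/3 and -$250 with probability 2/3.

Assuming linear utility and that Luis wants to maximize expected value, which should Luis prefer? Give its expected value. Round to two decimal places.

Policy A = 1/3 × 2700 + 2/3 × 4400 = 900 + 2933.3333 = 3833.3333
Policy B = 8/15 × 9000 + 2/15 × 13300 + 2/15 × 10200 + 2/15 × 12400 + 1/15 × (-2100) = 4800 + 1773.3333 + 1360 + 1653.3333 − 140 = 9446.6667
Policy C = 1/3 × 11000 + 2/3 × (-250) = 3666.6667 − 166.6667 = 3500

Policy B ($9,446.67)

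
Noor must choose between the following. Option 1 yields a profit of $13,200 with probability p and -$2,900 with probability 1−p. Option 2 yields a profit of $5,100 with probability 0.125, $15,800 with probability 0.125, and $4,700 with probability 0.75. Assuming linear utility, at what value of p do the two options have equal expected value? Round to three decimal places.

EV(Option 2) = 0.125 × 5100 + 0.125 × 15800 + 0.75 × 4700 = 637.5 + 1975 + 3525 = 6137.5
p·13200 + (1−p)·(-2900) = 6137.5
16100p − 2900 = 6137.5
p = (6137.5 + 2900) / 16100

p = 0.561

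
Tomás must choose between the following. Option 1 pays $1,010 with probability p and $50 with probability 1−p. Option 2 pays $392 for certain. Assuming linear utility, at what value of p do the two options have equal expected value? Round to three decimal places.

p = 0.356

p·1010 + (1−p)·50 = 392
960p + 50 = 392
p = (392 − 50) / 960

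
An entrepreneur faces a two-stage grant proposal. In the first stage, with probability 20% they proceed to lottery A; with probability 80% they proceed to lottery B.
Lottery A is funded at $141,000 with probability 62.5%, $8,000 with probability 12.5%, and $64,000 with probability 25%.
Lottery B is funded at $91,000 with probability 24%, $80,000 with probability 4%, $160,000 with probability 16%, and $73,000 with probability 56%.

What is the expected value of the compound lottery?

$94,241

EV(A) = 0.625 × 141000 + 0.125 × 8000 + 0.25 × 64000 = 88125 + 1000 + 16000 = 105125
EV(B) = 0.24 × 91000 + 0.04 × 80000 + 0.16 × 160000 + 0.56 × 73000 = 21840 + 3200 + 25600 + 40880 = 91520
Overall = 0.2 × 105125 + 0.8 × 91520 = 21025 + 73216 = 94241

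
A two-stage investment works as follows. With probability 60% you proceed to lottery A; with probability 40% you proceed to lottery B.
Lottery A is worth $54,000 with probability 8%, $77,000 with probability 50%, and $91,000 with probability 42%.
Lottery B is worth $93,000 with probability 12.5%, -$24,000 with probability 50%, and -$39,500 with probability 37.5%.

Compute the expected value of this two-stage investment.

$42,549

EV(A) = 0.08 × 54000 + 0.5 × 77000 + 0.42 × 91000 = 4320 + 38500 + 38220 = 81040
EV(B) = 0.125 × 93000 + 0.5 × (-24000) + 0.375 × (-39500) = 11625 − 12000 − 14812.5 = -15187.5
Overall = 0.6 × 81040 + 0.4 × (-15187.5) = 48624 − 6075 = 42549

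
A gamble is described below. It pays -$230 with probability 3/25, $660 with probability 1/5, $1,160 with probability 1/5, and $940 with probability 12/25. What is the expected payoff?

$787.60

EV = 3/25 × (-230) + 1/5 × 660 + 1/5 × 1160 + 12/25 × 940 = -27.6 + 132 + 232 + 451.2 = 787.6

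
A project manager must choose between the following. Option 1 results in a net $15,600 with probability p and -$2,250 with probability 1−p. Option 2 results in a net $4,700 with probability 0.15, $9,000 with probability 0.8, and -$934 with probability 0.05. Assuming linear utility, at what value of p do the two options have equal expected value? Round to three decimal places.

p = 0.566

EV(Option 2) = 0.15 × 4700 + 0.8 × 9000 + 0.05 × (-934) = 705 + 7200 − 46.7 = 7858.3
p·15600 + (1−p)·(-2250) = 7858.3
17850p − 2250 = 7858.3
p = (7858.3 + 2250) / 17850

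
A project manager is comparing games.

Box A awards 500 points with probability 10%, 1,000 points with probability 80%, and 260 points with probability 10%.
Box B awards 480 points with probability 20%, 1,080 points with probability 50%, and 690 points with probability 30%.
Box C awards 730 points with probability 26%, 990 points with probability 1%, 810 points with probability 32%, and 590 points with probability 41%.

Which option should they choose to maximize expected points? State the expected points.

Box A (876 points)

Box A = 0.1 × 500 + 0.8 × 1000 + 0.1 × 260 = 50 + 800 + 26 = 876
Box B = 0.2 × 480 + 0.5 × 1080 + 0.3 × 690 = 96 + 540 + 207 = 843
Box C = 0.26 × 730 + 0.01 × 990 + 0.32 × 810 + 0.41 × 590 = 189.8 + 9.9 + 259.2 + 241.9 = 700.8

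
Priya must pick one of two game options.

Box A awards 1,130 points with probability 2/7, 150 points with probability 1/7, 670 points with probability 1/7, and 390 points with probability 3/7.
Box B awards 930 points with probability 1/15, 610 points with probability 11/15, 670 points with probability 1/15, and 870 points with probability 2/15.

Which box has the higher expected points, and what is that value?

Box A = 2/7 × 1130 + 1/7 × 150 + 1/7 × 670 + 3/7 × 390 = 322.8571 + 21.4286 + 95.7143 + 167.1429 = 607.1429
Box B = 1/15 × 930 + 11/15 × 610 + 1/15 × 670 + 2/15 × 870 = 62 + 447.3333 + 44.6667 + 116 = 670

Box B (670 points)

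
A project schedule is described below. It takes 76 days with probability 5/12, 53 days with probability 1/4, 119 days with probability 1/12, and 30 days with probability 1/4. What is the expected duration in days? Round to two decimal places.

62.33 days

EV = 5/12 × 76 + 1/4 × 53 + 1/12 × 119 + 1/4 × 30 = 31.6667 + 13.25 + 9.9167 + 7.5 = 62.3333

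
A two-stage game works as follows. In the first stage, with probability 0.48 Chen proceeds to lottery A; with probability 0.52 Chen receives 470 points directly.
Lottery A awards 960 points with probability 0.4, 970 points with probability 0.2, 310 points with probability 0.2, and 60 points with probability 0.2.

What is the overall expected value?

EV(A) = 0.4 × 960 + 0.2 × 970 + 0.2 × 310 + 0.2 × 60 = 384 + 194 + 62 + 12 = 652
Branch B: 470 (certain)
Overall = 0.48 × 652 + 0.52 × 470 = 312.96 + 244.4 = 557.36

557.36 points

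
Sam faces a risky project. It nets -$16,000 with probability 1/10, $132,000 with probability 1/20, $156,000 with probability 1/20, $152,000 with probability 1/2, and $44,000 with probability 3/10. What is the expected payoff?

EV = 1/10 × (-16000) + 1/20 × 132000 + 1/20 × 156000 + 1/2 × 152000 + 3/10 × 44000 = -1600 + 6600 + 7800 + 76000 + 13200 = 102000

$102,000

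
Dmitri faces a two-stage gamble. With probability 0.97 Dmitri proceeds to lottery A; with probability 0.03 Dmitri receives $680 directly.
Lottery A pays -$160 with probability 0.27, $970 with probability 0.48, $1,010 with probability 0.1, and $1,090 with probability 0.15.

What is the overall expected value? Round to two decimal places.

EV(A) = 0.27 × (-160) + 0.48 × 970 + 0.1 × 1010 + 0.15 × 1090 = -43.2 + 465.6 + 101 + 163.5 = 686.9
Branch B: 680 (certain)
Overall = 0.97 × 686.9 + 0.03 × 680 = 666.293 + 20.4 = 686.693

$686.69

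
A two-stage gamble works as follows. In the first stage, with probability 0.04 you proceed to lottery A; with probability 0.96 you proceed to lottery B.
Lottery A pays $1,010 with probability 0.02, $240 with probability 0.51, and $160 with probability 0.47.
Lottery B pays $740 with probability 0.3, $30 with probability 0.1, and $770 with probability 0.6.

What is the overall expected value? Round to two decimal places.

$668.23

EV(A) = 0.02 × 1010 + 0.51 × 240 + 0.47 × 160 = 20.2 + 122.4 + 75.2 = 217.8
EV(B) = 0.3 × 740 + 0.1 × 30 + 0.6 × 770 = 222 + 3 + 462 = 687
Overall = 0.04 × 217.8 + 0.96 × 687 = 8.712 + 659.52 = 668.232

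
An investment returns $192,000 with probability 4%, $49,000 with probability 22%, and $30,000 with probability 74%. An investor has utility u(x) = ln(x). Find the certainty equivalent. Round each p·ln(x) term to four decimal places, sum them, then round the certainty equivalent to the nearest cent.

E[u] = 0.04·ln(192000) + 0.22·ln(49000) + 0.74·ln(30000) = 0.4866 + 2.3759 + 7.6286 = 10.4911
CE = e^10.4911 ≈ 35993.73

$35,993.73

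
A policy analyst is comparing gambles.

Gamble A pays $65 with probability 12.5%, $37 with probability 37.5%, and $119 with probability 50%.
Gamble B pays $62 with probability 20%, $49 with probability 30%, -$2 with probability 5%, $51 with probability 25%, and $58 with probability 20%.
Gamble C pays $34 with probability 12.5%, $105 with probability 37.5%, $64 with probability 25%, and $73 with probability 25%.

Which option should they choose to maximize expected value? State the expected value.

Gamble A ($81.50)

Gamble A = 0.125 × 65 + 0.375 × 37 + 0.5 × 119 = 8.125 + 13.875 + 59.5 = 81.5
Gamble B = 0.2 × 62 + 0.3 × 49 + 0.05 × (-2) + 0.25 × 51 + 0.2 × 58 = 12.4 + 14.7 − 0.1 + 12.75 + 11.6 = 51.35
Gamble C = 0.125 × 34 + 0.375 × 105 + 0.25 × 64 + 0.25 × 73 = 4.25 + 39.375 + 16 + 18.25 = 77.875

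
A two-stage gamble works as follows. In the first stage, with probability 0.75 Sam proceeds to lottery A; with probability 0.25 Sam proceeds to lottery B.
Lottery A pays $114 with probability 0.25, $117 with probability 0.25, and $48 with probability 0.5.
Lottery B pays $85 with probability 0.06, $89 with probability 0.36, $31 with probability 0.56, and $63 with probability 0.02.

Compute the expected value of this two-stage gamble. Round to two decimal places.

$75.25

EV(A) = 0.25 × 114 + 0.25 × 117 + 0.5 × 48 = 28.5 + 29.25 + 24 = 81.75
EV(B) = 0.06 × 85 + 0.36 × 89 + 0.56 × 31 + 0.02 × 63 = 5.1 + 32.04 + 17.36 + 1.26 = 55.76
Overall = 0.75 × 81.75 + 0.25 × 55.76 = 61.3125 + 13.94 = 75.2525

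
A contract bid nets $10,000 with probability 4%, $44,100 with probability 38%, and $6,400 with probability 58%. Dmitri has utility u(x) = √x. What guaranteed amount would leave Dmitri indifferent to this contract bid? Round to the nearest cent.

$16,952.04

E[u] = 0.04·√10000 + 0.38·√44100 + 0.58·√6400 = 0.04·100 + 0.38·210 + 0.58·80 = 130.2
CE = (130.2)² = 16952.04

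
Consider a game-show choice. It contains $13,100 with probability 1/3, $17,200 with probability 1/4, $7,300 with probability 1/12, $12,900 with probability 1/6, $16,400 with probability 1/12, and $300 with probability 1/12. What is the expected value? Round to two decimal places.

$12,816.67

EV = 1/3 × 13100 + 1/4 × 17200 + 1/12 × 7300 + 1/6 × 12900 + 1/12 × 16400 + 1/12 × 300 = 4366.6667 + 4300 + 608.3333 + 2150 + 1366.6667 + 25 = 12816.6667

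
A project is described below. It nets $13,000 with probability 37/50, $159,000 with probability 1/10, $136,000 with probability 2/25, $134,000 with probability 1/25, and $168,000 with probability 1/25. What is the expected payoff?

$48,480

EV = 37/50 × 13000 + 1/10 × 159000 + 2/25 × 136000 + 1/25 × 134000 + 1/25 × 168000 = 9620 + 15900 + 10880 + 5360 + 6720 = 48480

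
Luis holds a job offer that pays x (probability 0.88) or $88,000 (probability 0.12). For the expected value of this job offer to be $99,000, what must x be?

0.88·x + 0.12·88000 = 99000
0.88·x = 99000 − 10560 = 88440
x = 88440 / 0.88 = 100500

x = $100,500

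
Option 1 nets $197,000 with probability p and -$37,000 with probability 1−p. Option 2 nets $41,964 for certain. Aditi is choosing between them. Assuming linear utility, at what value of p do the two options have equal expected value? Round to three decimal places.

p·197000 + (1−p)·(-37000) = 41964
234000p − 37000 = 41964
p = (41964 + 37000) / 234000

p = 0.337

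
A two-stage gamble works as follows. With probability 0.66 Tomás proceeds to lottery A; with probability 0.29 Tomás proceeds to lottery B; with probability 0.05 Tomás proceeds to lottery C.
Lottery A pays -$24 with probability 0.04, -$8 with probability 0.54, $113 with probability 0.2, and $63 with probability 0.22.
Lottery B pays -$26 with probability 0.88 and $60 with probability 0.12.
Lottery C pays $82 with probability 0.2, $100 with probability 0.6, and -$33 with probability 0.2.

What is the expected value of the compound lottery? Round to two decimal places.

$19.52

EV(A) = 0.04 × (-24) + 0.54 × (-8) + 0.2 × 113 + 0.22 × 63 = -0.96 − 4.32 + 22.6 + 13.86 = 31.18
EV(B) = 0.88 × (-26) + 0.12 × 60 = -22.88 + 7.2 = -15.68
EV(C) = 0.2 × 82 + 0.6 × 100 + 0.2 × (-33) = 16.4 + 60 − 6.6 = 69.8
Overall = 0.66 × 31.18 + 0.29 × (-15.68) + 0.05 × 69.8 = 20.5788 − 4.5472 + 3.49 = 19.5216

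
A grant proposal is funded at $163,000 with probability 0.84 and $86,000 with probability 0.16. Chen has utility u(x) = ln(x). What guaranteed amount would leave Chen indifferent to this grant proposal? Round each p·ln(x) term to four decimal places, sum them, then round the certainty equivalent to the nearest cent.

$147,148.86

E[u] = 0.84·ln(163000) + 0.16·ln(86000) = 10.0813 + 1.8179 = 11.8992
CE = e^11.8992 ≈ 147148.86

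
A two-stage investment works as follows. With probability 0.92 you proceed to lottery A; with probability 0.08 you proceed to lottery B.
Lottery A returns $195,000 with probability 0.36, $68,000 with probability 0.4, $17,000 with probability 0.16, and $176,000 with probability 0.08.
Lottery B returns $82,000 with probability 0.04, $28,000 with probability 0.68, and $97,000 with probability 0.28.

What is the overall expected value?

EV(A) = 0.36 × 195000 + 0.4 × 68000 + 0.16 × 17000 + 0.08 × 176000 = 70200 + 27200 + 2720 + 14080 = 114200
EV(B) = 0.04 × 82000 + 0.68 × 28000 + 0.28 × 97000 = 3280 + 19040 + 27160 = 49480
Overall = 0.92 × 114200 + 0.08 × 49480 = 105064 + 3958.4 = 109022.4

$109,022.40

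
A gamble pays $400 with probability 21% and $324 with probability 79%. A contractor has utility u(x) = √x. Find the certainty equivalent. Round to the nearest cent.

E[u] = 0.21·√400 + 0.79·√324 = 0.21·20 + 0.79·18 = 18.42
CE = (18.42)² = 339.2964

$339.30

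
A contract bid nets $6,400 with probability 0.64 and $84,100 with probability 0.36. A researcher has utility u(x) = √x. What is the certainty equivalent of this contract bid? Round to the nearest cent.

$24,211.36

E[u] = 0.64·√6400 + 0.36·√84100 = 0.64·80 + 0.36·290 = 155.6
CE = (155.6)² = 24211.36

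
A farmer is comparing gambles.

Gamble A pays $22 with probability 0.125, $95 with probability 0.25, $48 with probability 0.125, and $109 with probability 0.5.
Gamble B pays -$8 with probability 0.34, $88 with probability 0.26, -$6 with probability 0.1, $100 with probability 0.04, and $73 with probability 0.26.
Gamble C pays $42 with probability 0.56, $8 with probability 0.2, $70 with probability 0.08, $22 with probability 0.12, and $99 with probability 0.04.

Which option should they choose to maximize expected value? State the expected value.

Gamble A ($87)

Gamble A = 0.125 × 22 + 0.25 × 95 + 0.125 × 48 + 0.5 × 109 = 2.75 + 23.75 + 6 + 54.5 = 87
Gamble B = 0.34 × (-8) + 0.26 × 88 + 0.1 × (-6) + 0.04 × 100 + 0.26 × 73 = -2.72 + 22.88 − 0.6 + 4 + 18.98 = 42.54
Gamble C = 0.56 × 42 + 0.2 × 8 + 0.08 × 70 + 0.12 × 22 + 0.04 × 99 = 23.52 + 1.6 + 5.6 + 2.64 + 3.96 = 37.32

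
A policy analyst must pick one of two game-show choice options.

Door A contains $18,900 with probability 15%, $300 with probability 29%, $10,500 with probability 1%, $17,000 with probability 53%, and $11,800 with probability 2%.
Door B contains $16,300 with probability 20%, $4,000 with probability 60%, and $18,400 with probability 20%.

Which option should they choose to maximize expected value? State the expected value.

Door A ($12,273)

Door A = 0.15 × 18900 + 0.29 × 300 + 0.01 × 10500 + 0.53 × 17000 + 0.02 × 11800 = 2835 + 87 + 105 + 9010 + 236 = 12273
Door B = 0.2 × 16300 + 0.6 × 4000 + 0.2 × 18400 = 3260 + 2400 + 3680 = 9340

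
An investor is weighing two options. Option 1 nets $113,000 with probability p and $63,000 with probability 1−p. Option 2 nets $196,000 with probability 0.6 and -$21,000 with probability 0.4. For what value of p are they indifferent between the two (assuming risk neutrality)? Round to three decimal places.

p = 0.924

EV(Option 2) = 0.6 × 196000 + 0.4 × (-21000) = 117600 − 8400 = 109200
p·113000 + (1−p)·63000 = 109200
50000p + 63000 = 109200
p = (109200 − 63000) / 50000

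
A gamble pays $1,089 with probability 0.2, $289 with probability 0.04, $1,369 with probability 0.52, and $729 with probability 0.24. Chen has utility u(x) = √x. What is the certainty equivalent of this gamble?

$1,089

E[u] = 0.2·√1089 + 0.04·√289 + 0.52·√1369 + 0.24·√729 = 0.2·33 + 0.04·17 + 0.52·37 + 0.24·27 = 33
CE = (33)² = 1089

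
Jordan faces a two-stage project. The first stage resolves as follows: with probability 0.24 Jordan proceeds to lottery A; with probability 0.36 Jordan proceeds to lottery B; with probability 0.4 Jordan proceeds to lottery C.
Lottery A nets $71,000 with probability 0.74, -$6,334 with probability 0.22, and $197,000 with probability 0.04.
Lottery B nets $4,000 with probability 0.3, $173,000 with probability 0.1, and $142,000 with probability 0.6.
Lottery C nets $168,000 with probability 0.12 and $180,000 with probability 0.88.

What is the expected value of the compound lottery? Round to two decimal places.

$122,922.36

EV(A) = 0.74 × 71000 + 0.22 × (-6334) + 0.04 × 197000 = 52540 − 1393.48 + 7880 = 59026.52
EV(B) = 0.3 × 4000 + 0.1 × 173000 + 0.6 × 142000 = 1200 + 17300 + 85200 = 103700
EV(C) = 0.12 × 168000 + 0.88 × 180000 = 20160 + 158400 = 178560
Overall = 0.24 × 59026.52 + 0.36 × 103700 + 0.4 × 178560 = 14166.3648 + 37332 + 71424 = 122922.3648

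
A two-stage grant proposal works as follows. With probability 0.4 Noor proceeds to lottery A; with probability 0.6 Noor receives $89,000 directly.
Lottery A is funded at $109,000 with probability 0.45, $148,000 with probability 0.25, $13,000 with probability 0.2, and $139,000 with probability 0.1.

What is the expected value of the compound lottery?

$94,420

EV(A) = 0.45 × 109000 + 0.25 × 148000 + 0.2 × 13000 + 0.1 × 139000 = 49050 + 37000 + 2600 + 13900 = 102550
Branch B: 89000 (certain)
Overall = 0.4 × 102550 + 0.6 × 89000 = 41020 + 53400 = 94420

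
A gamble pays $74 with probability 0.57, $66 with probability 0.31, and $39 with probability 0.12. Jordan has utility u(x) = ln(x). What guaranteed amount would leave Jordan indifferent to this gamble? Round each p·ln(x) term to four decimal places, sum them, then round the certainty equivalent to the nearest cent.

$66.14

E[u] = 0.57·ln(74) + 0.31·ln(66) + 0.12·ln(39) = 2.4533 + 1.2988 + 0.4396 = 4.1917
CE = e^4.1917 ≈ 66.14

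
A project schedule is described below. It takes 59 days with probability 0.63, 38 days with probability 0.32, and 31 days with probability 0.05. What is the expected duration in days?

50.88 days

EV = 0.63 × 59 + 0.32 × 38 + 0.05 × 31 = 37.17 + 12.16 + 1.55 = 50.88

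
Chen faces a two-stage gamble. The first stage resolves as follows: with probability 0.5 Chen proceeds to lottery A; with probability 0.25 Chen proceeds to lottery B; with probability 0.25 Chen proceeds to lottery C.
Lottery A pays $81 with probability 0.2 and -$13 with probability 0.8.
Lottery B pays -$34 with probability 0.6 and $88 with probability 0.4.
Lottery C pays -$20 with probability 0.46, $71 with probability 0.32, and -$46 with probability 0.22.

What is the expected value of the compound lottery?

$7.45

EV(A) = 0.2 × 81 + 0.8 × (-13) = 16.2 − 10.4 = 5.8
EV(B) = 0.6 × (-34) + 0.4 × 88 = -20.4 + 35.2 = 14.8
EV(C) = 0.46 × (-20) + 0.32 × 71 + 0.22 × (-46) = -9.2 + 22.72 − 10.12 = 3.4
Overall = 0.5 × 5.8 + 0.25 × 14.8 + 0.25 × 3.4 = 2.9 + 3.7 + 0.85 = 7.45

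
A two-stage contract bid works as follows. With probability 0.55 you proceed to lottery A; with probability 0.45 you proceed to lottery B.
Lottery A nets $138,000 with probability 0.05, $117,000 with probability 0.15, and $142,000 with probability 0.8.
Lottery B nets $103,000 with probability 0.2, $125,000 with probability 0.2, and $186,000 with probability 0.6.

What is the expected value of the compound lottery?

$146,667.50

EV(A) = 0.05 × 138000 + 0.15 × 117000 + 0.8 × 142000 = 6900 + 17550 + 113600 = 138050
EV(B) = 0.2 × 103000 + 0.2 × 125000 + 0.6 × 186000 = 20600 + 25000 + 111600 = 157200
Overall = 0.55 × 138050 + 0.45 × 157200 = 75927.5 + 70740 = 146667.5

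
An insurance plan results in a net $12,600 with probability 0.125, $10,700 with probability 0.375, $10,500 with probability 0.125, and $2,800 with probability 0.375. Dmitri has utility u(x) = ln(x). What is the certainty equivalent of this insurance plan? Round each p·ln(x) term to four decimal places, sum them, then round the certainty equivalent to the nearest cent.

$6,589.94

E[u] = 0.125·ln(12600) + 0.375·ln(10700) + 0.125·ln(10500) + 0.375·ln(2800) = 1.1802 + 3.4792 + 1.1574 + 2.9765 = 8.7933
CE = e^8.7933 ≈ 6589.94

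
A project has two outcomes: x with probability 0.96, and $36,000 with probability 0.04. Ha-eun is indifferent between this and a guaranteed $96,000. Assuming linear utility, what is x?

x = $98,500

0.96·x + 0.04·36000 = 96000
0.96·x = 96000 − 1440 = 94560
x = 94560 / 0.96 = 98500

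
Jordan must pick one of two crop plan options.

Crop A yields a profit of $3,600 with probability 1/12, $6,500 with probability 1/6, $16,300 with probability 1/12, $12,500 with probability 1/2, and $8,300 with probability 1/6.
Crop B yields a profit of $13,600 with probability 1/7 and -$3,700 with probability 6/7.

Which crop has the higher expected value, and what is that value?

Crop A ($10,375)

Crop A = 1/12 × 3600 + 1/6 × 6500 + 1/12 × 16300 + 1/2 × 12500 + 1/6 × 8300 = 300 + 1083.3333 + 1358.3333 + 6250 + 1383.3333 = 10375
Crop B = 1/7 × 13600 + 6/7 × (-3700) = 1942.8571 − 3171.4286 = -1228.5714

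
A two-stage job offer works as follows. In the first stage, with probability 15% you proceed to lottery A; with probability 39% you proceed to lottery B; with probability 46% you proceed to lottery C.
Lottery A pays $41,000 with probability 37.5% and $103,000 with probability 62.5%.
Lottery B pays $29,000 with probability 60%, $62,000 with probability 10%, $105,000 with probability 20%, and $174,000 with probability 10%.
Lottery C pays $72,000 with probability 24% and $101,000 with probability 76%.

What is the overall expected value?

$79,400.90

EV(A) = 0.375 × 41000 + 0.625 × 103000 = 15375 + 64375 = 79750
EV(B) = 0.6 × 29000 + 0.1 × 62000 + 0.2 × 105000 + 0.1 × 174000 = 17400 + 6200 + 21000 + 17400 = 62000
EV(C) = 0.24 × 72000 + 0.76 × 101000 = 17280 + 76760 = 94040
Overall = 0.15 × 79750 + 0.39 × 62000 + 0.46 × 94040 = 11962.5 + 24180 + 43258.4 = 79400.9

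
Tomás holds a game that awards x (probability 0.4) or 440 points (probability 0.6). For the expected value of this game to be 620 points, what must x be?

0.4·x + 0.6·440 = 620
0.4·x = 620 − 264 = 356
x = 356 / 0.4 = 890

x = 890 points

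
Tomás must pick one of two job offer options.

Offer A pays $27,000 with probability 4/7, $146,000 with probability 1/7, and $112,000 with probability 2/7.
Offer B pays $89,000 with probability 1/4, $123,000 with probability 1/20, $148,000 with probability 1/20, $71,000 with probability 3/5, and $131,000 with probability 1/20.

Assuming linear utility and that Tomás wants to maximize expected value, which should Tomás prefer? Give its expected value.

Offer B ($84,950)

Offer A = 4/7 × 27000 + 1/7 × 146000 + 2/7 × 112000 = 15428.5714 + 20857.1429 + 32000 = 68285.7143
Offer B = 1/4 × 89000 + 1/20 × 123000 + 1/20 × 148000 + 3/5 × 71000 + 1/20 × 131000 = 22250 + 6150 + 7400 + 42600 + 6550 = 84950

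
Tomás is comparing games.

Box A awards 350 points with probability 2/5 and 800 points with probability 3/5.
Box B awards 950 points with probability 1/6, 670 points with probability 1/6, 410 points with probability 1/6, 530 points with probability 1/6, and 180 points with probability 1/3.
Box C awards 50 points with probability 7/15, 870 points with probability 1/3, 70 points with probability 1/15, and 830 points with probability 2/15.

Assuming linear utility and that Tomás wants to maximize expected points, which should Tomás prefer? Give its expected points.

Box A = 2/5 × 350 + 3/5 × 800 = 140 + 480 = 620
Box B = 1/6 × 950 + 1/6 × 670 + 1/6 × 410 + 1/6 × 530 + 1/3 × 180 = 158.3333 + 111.6667 + 68.3333 + 88.3333 + 60 = 486.6667
Box C = 7/15 × 50 + 1/3 × 870 + 1/15 × 70 + 2/15 × 830 = 23.3333 + 290 + 4.6667 + 110.6667 = 428.6667

Box A (620 points)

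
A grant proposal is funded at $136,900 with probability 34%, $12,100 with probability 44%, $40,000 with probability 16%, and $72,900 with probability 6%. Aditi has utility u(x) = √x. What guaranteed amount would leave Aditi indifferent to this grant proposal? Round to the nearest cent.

$49,461.76

E[u] = 0.34·√136900 + 0.44·√12100 + 0.16·√40000 + 0.06·√72900 = 0.34·370 + 0.44·110 + 0.16·200 + 0.06·270 = 222.4
CE = (222.4)² = 49461.76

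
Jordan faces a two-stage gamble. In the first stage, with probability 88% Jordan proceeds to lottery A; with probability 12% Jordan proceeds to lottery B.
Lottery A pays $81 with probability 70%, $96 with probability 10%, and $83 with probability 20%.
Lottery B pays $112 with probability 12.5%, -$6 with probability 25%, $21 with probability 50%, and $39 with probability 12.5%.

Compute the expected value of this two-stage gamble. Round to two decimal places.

$76.30

EV(A) = 0.7 × 81 + 0.1 × 96 + 0.2 × 83 = 56.7 + 9.6 + 16.6 = 82.9
EV(B) = 0.125 × 112 + 0.25 × (-6) + 0.5 × 21 + 0.125 × 39 = 14 − 1.5 + 10.5 + 4.875 = 27.875
Overall = 0.88 × 82.9 + 0.12 × 27.875 = 72.952 + 3.345 = 76.297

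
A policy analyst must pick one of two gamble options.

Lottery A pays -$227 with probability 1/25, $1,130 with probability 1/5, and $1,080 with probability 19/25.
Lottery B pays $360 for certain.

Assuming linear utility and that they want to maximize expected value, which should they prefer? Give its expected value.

Lottery A = 1/25 × (-227) + 1/5 × 1130 + 19/25 × 1080 = -9.08 + 226 + 820.8 = 1037.72
Lottery B: 360 (certain)

Lottery A ($1,037.72)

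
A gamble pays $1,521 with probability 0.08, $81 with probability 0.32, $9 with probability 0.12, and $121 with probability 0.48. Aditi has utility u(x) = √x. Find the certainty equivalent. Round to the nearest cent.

$135.49

E[u] = 0.08·√1521 + 0.32·√81 + 0.12·√9 + 0.48·√121 = 0.08·39 + 0.32·9 + 0.12·3 + 0.48·11 = 11.64
CE = (11.64)² = 135.4896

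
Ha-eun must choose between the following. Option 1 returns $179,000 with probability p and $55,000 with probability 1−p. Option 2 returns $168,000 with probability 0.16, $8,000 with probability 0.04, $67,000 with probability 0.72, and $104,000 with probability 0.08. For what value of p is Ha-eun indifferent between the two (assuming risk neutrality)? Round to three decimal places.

p = 0.232

EV(Option 2) = 0.16 × 168000 + 0.04 × 8000 + 0.72 × 67000 + 0.08 × 104000 = 26880 + 320 + 48240 + 8320 = 83760
p·179000 + (1−p)·55000 = 83760
124000p + 55000 = 83760
p = (83760 − 55000) / 124000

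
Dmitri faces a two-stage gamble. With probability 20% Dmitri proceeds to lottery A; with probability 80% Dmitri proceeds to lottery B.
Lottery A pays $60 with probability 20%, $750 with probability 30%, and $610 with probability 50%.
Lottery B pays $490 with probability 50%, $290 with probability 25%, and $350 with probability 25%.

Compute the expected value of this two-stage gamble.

$432.40

EV(A) = 0.2 × 60 + 0.3 × 750 + 0.5 × 610 = 12 + 225 + 305 = 542
EV(B) = 0.5 × 490 + 0.25 × 290 + 0.25 × 350 = 245 + 72.5 + 87.5 = 405
Overall = 0.2 × 542 + 0.8 × 405 = 108.4 + 324 = 432.4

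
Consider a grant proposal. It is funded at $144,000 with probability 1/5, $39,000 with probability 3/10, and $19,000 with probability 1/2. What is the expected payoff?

EV = 1/5 × 144000 + 3/10 × 39000 + 1/2 × 19000 = 28800 + 11700 + 9500 = 50000

$50,000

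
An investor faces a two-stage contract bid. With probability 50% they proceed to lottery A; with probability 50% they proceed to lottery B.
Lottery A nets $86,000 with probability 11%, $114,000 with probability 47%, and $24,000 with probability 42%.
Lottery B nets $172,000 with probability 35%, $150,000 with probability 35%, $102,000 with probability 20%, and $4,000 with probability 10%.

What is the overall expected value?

$103,310

EV(A) = 0.11 × 86000 + 0.47 × 114000 + 0.42 × 24000 = 9460 + 53580 + 10080 = 73120
EV(B) = 0.35 × 172000 + 0.35 × 150000 + 0.2 × 102000 + 0.1 × 4000 = 60200 + 52500 + 20400 + 400 = 133500
Overall = 0.5 × 73120 + 0.5 × 133500 = 36560 + 66750 = 103310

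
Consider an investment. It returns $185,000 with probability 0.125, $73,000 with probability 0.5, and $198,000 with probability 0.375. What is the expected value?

EV = 0.125 × 185000 + 0.5 × 73000 + 0.375 × 198000 = 23125 + 36500 + 74250 = 133875

$133,875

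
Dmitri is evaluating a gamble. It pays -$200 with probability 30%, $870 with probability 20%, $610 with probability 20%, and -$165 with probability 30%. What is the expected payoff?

$186.50

EV = 0.3 × (-200) + 0.2 × 870 + 0.2 × 610 + 0.3 × (-165) = -60 + 174 + 122 − 49.5 = 186.5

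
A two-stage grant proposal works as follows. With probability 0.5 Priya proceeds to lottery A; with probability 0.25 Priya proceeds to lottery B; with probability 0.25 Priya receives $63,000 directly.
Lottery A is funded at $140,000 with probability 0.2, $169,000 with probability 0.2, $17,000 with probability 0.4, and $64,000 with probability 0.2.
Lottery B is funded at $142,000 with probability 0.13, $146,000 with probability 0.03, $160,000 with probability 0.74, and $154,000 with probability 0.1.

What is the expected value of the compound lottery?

EV(A) = 0.2 × 140000 + 0.2 × 169000 + 0.4 × 17000 + 0.2 × 64000 = 28000 + 33800 + 6800 + 12800 = 81400
EV(B) = 0.13 × 142000 + 0.03 × 146000 + 0.74 × 160000 + 0.1 × 154000 = 18460 + 4380 + 118400 + 15400 = 156640
Branch C: 63000 (certain)
Overall = 0.5 × 81400 + 0.25 × 156640 + 0.25 × 63000 = 40700 + 39160 + 15750 = 95610

$95,610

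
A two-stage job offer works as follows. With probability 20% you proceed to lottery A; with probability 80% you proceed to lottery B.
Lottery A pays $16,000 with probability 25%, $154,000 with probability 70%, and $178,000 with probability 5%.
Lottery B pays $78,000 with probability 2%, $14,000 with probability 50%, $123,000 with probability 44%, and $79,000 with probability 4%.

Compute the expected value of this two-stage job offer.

EV(A) = 0.25 × 16000 + 0.7 × 154000 + 0.05 × 178000 = 4000 + 107800 + 8900 = 120700
EV(B) = 0.02 × 78000 + 0.5 × 14000 + 0.44 × 123000 + 0.04 × 79000 = 1560 + 7000 + 54120 + 3160 = 65840
Overall = 0.2 × 120700 + 0.8 × 65840 = 24140 + 52672 = 76812

$76,812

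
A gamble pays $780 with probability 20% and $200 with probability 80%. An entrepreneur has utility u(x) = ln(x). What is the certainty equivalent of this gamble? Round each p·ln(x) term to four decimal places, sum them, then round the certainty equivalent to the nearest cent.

E[u] = 0.2·ln(780) + 0.8·ln(200) = 1.3319 + 4.2387 = 5.5706
CE = e^5.5706 ≈ 262.59

$262.59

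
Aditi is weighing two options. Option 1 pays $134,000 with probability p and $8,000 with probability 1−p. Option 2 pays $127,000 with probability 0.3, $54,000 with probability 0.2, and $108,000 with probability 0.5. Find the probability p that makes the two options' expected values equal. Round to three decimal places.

p = 0.753

EV(Option 2) = 0.3 × 127000 + 0.2 × 54000 + 0.5 × 108000 = 38100 + 10800 + 54000 = 102900
p·134000 + (1−p)·8000 = 102900
126000p + 8000 = 102900
p = (102900 − 8000) / 126000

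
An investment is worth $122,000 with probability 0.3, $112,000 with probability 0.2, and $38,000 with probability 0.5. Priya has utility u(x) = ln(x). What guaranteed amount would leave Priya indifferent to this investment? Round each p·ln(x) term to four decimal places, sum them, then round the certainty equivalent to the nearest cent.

E[u] = 0.3·ln(122000) + 0.2·ln(112000) + 0.5·ln(38000) = 3.5135 + 2.3253 + 5.2727 = 11.1115
CE = e^11.1115 ≈ 66936.52

$66,936.52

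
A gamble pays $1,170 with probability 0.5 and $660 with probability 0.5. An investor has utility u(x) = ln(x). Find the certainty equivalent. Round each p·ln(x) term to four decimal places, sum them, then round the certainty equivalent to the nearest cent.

E[u] = 0.5·ln(1170) + 0.5·ln(660) = 3.5324 + 3.2461 = 6.7785
CE = e^6.7785 ≈ 878.75

$878.75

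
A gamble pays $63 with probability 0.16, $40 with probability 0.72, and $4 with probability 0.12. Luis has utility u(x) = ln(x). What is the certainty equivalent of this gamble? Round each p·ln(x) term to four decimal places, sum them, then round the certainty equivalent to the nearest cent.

$32.63

E[u] = 0.16·ln(63) + 0.72·ln(40) + 0.12·ln(4) = 0.6629 + 2.6560 + 0.1664 = 3.4853
CE = e^3.4853 ≈ 32.63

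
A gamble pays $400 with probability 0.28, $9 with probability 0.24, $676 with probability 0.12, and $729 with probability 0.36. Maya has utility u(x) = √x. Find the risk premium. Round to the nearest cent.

$90.61

E[u] = 0.28·√400 + 0.24·√9 + 0.12·√676 + 0.36·√729 = 0.28·20 + 0.24·3 + 0.12·26 + 0.36·27 = 19.16
CE = (19.16)² = 367.1056
Risk premium = EV − CE = 457.72 − 367.1056 = 90.6144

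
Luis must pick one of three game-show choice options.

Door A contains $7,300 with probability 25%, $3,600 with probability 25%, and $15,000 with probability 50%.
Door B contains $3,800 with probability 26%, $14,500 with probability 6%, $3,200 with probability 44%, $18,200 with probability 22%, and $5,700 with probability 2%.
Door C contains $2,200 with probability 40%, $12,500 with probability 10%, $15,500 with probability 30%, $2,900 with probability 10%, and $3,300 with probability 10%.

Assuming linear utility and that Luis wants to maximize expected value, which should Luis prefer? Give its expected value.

Door A = 0.25 × 7300 + 0.25 × 3600 + 0.5 × 15000 = 1825 + 900 + 7500 = 10225
Door B = 0.26 × 3800 + 0.06 × 14500 + 0.44 × 3200 + 0.22 × 18200 + 0.02 × 5700 = 988 + 870 + 1408 + 4004 + 114 = 7384
Door C = 0.4 × 2200 + 0.1 × 12500 + 0.3 × 15500 + 0.1 × 2900 + 0.1 × 3300 = 880 + 1250 + 4650 + 290 + 330 = 7400

Door A ($10,225)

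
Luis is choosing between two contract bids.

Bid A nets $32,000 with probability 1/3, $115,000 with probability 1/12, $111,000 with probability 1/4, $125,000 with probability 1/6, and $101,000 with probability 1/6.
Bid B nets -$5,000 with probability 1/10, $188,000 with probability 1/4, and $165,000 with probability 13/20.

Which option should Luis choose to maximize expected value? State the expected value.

Bid B ($153,750)

Bid A = 1/3 × 32000 + 1/12 × 115000 + 1/4 × 111000 + 1/6 × 125000 + 1/6 × 101000 = 10666.6667 + 9583.3333 + 27750 + 20833.3333 + 16833.3333 = 85666.6667
Bid B = 1/10 × (-5000) + 1/4 × 188000 + 13/20 × 165000 = -500 + 47000 + 107250 = 153750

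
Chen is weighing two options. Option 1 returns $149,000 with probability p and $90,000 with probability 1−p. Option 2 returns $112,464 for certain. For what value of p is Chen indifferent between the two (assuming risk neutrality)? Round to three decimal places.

p·149000 + (1−p)·90000 = 112464
59000p + 90000 = 112464
p = (112464 − 90000) / 59000

p = 0.381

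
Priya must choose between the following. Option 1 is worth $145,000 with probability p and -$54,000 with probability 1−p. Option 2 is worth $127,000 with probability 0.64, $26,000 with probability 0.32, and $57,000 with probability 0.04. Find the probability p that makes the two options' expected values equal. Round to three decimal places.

p = 0.733

EV(Option 2) = 0.64 × 127000 + 0.32 × 26000 + 0.04 × 57000 = 81280 + 8320 + 2280 = 91880
p·145000 + (1−p)·(-54000) = 91880
199000p − 54000 = 91880
p = (91880 + 54000) / 199000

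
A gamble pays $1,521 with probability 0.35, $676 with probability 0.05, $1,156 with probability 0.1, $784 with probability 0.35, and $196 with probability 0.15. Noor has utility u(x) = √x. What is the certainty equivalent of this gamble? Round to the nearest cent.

E[u] = 0.35·√1521 + 0.05·√676 + 0.1·√1156 + 0.35·√784 + 0.15·√196 = 0.35·39 + 0.05·26 + 0.1·34 + 0.35·28 + 0.15·14 = 30.25
CE = (30.25)² = 915.0625

$915.06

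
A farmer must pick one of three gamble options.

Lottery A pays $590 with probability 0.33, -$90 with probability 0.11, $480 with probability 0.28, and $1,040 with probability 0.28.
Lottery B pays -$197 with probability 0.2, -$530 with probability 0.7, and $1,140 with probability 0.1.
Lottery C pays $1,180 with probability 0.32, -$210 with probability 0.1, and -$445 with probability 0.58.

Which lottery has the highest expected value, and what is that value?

Lottery A ($610.40)

Lottery A = 0.33 × 590 + 0.11 × (-90) + 0.28 × 480 + 0.28 × 1040 = 194.7 − 9.9 + 134.4 + 291.2 = 610.4
Lottery B = 0.2 × (-197) + 0.7 × (-530) + 0.1 × 1140 = -39.4 − 371 + 114 = -296.4
Lottery C = 0.32 × 1180 + 0.1 × (-210) + 0.58 × (-445) = 377.6 − 21 − 258.1 = 98.5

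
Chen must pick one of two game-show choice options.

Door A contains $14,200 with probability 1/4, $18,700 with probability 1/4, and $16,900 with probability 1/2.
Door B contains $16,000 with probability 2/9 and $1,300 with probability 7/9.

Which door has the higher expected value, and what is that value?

Door A = 1/4 × 14200 + 1/4 × 18700 + 1/2 × 16900 = 3550 + 4675 + 8450 = 16675
Door B = 2/9 × 16000 + 7/9 × 1300 = 3555.5556 + 1011.1111 = 4566.6667

Door A ($16,675)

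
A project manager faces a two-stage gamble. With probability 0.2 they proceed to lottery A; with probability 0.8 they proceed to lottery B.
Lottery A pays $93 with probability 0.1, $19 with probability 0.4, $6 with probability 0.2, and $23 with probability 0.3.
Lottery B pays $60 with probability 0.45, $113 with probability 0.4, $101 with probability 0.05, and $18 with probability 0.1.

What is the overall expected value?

EV(A) = 0.1 × 93 + 0.4 × 19 + 0.2 × 6 + 0.3 × 23 = 9.3 + 7.6 + 1.2 + 6.9 = 25
EV(B) = 0.45 × 60 + 0.4 × 113 + 0.05 × 101 + 0.1 × 18 = 27 + 45.2 + 5.05 + 1.8 = 79.05
Overall = 0.2 × 25 + 0.8 × 79.05 = 5 + 63.24 = 68.24

$68.24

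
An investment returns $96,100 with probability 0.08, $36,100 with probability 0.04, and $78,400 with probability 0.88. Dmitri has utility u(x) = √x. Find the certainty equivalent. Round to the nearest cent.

E[u] = 0.08·√96100 + 0.04·√36100 + 0.88·√78400 = 0.08·310 + 0.04·190 + 0.88·280 = 278.8
CE = (278.8)² = 77729.44

$77,729.44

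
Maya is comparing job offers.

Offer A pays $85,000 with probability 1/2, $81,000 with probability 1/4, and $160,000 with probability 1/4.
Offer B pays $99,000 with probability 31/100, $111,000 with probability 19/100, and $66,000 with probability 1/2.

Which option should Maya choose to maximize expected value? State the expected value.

Offer A = 1/2 × 85000 + 1/4 × 81000 + 1/4 × 160000 = 42500 + 20250 + 40000 = 102750
Offer B = 31/100 × 99000 + 19/100 × 111000 + 1/2 × 66000 = 30690 + 21090 + 33000 = 84780

Offer A ($102,750)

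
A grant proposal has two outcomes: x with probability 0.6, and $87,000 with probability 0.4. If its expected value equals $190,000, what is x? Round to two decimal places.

0.6·x + 0.4·87000 = 190000
0.6·x = 190000 − 34800 = 155200
x = 155200 / 0.6 = 258666.6667

x = $258,666.67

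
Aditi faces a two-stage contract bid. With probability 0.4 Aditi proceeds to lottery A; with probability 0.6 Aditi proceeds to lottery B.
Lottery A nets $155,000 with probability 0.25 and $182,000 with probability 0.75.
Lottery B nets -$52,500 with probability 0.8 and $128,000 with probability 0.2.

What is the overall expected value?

EV(A) = 0.25 × 155000 + 0.75 × 182000 = 38750 + 136500 = 175250
EV(B) = 0.8 × (-52500) + 0.2 × 128000 = -42000 + 25600 = -16400
Overall = 0.4 × 175250 + 0.6 × (-16400) = 70100 − 9840 = 60260

$60,260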